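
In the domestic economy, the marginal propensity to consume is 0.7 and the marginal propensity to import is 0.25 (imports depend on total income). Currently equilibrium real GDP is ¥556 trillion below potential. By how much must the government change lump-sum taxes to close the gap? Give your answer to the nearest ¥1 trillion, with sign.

Spending multiplier = 1/(1 − c + m) = 1/(1 − 0.7 + 0.25) = 1/0.55 ≈ 1.818.
Tax multiplier = −c·k = −0.7/0.55 ≈ −1.273. Need ΔY = +¥556 trillion, so ΔT = ΔY/(−c·k) = −(+¥556 trillion) × 0.55 / 0.7 ≈ −¥437 trillion.
The government should cut lump-sum taxes by ¥437 trillion.

−¥437 trillion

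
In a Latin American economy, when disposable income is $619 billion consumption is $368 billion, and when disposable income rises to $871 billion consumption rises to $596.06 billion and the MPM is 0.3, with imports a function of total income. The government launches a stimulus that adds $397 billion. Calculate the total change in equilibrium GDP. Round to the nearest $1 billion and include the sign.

+$1,005 billion

MPC = ΔC/ΔYd = (596.06 − 368)/(871 − 619) = 228.06/252 = 0.905.
Government-spending multiplier = 1/(1 − c + m) = 1/(1 − 0.905 + 0.3) = 1/0.395 ≈ 2.532.
ΔY = k × ΔG = (+$397 billion) / 0.395 ≈ +$1,005 billion.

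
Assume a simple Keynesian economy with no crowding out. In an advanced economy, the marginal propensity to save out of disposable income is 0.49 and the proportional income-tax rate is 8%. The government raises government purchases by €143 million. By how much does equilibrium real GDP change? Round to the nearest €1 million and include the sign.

MPC = 1 − MPS = 1 − 0.49 = 0.51.
Expenditure multiplier = 1/(1 − c(1−t)) = 1/(1 − 0.51×0.92) = 1/0.5308 ≈ 1.884.
ΔY = k × ΔG = (+€143 million) / 0.5308 ≈ +€269 million.

+€269 million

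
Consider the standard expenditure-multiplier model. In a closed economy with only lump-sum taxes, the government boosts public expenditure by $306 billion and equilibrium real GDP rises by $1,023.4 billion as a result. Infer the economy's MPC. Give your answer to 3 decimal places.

Implied spending multiplier k = ΔY/ΔG = 1,023.4/306 ≈ 3.3444.
Since k = 1/(1 − MPC), MPC = 1 − 1/k = 1 − ΔG/ΔY = 1 − 306/1,023.4 ≈ 0.701.

0.701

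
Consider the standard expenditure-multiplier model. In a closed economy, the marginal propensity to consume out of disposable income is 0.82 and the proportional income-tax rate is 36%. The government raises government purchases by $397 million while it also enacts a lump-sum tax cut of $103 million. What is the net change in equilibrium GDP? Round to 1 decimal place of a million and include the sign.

Expenditure multiplier = 1/(1 − c(1−t)) = 1/(1 − 0.82×0.64) = 1/0.4752 ≈ 2.104.
ΔG contributes k·ΔG = (+$397 million) / 0.4752 ≈ +$835.4 million.
ΔT of −$103 million changes first-round spending by −c·ΔT = +$84.46 million, contributing k·(−c·ΔT) = (+$84.46 million) / 0.4752 ≈ +$177.7 million.
Net ΔY = k(ΔG − c·ΔT) = (+$481.46 million) / 0.4752 ≈ +$1,013.2 million.

+$1,013.2 million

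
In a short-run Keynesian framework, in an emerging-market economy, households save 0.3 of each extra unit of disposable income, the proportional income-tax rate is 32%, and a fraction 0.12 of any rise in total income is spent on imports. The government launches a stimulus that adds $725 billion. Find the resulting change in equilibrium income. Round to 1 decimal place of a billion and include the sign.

+$1,125.8 billion

MPC = 1 − MPS = 1 − 0.3 = 0.7.
Spending multiplier = 1/(1 − c(1−t) + m) = 1/(1 − 0.7×0.68 + 0.12) = 1/0.644 ≈ 1.553.
ΔY = k × ΔG = (+$725 billion) / 0.644 ≈ +$1,125.8 billion.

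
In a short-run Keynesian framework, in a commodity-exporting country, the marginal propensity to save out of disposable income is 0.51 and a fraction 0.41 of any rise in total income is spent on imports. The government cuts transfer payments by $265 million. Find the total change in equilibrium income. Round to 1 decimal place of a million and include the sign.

−$141.1 million

MPC = 1 − MPS = 1 − 0.51 = 0.49.
The transfer change shifts disposable income by −$265 million, so first-round consumption changes by c·ΔTR = 0.49 × (−$265 million) = −$129.85 million.
Expenditure multiplier = 1/(1 − c + m) = 1/(1 − 0.49 + 0.41) = 1/0.92 ≈ 1.087.
The transfer multiplier is c × k ≈ 0.533, so ΔY = k × (c·ΔTR) = (−$129.85 million) / 0.92 ≈ −$141.1 million.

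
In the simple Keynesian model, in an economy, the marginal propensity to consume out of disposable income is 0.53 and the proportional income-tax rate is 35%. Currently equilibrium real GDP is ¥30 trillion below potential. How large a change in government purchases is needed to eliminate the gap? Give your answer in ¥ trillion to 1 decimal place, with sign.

+¥19.7 trillion

Spending multiplier = 1/(1 − c(1−t)) = 1/(1 − 0.53×0.65) = 1/0.6555 ≈ 1.526.
Need ΔY = +¥30 trillion, so ΔG = ΔY/k = (+¥30 trillion) × 0.6555 ≈ +¥19.7 trillion.
The government should increase government purchases by ¥19.7 trillion.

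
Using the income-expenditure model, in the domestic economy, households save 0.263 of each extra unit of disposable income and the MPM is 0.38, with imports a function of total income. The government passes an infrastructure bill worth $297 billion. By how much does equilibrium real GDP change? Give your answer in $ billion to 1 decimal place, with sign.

MPC = 1 − MPS = 1 − 0.263 = 0.737.
Spending multiplier = 1/(1 − c + m) = 1/(1 − 0.737 + 0.38) = 1/0.643 ≈ 1.555.
ΔY = k × ΔG = (+$297 billion) / 0.643 ≈ +$461.9 billion.

+$461.9 billion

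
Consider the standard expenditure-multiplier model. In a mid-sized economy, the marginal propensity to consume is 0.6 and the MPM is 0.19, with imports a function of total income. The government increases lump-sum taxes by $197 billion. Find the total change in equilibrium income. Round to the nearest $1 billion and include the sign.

A lump-sum tax change of +$197 billion shifts disposable income by −$197 billion; first-round consumption changes by −c × ΔT = −0.6 × (+$197 billion) = −$118.2 billion.
Expenditure multiplier = 1/(1 − c + m) = 1/(1 − 0.6 + 0.19) = 1/0.59 ≈ 1.695.
The tax multiplier is −c × k ≈ −1.017, so ΔY = k × (−c·ΔT) = (−$118.2 billion) / 0.59 ≈ −$200 billion.

−$200 billion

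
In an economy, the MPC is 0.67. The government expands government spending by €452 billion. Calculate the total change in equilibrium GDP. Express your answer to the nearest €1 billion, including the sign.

+€1,370 billion

Expenditure multiplier = 1/(1 − MPC) = 1/(1 − 0.67) = 1/0.33 ≈ 3.03.
ΔY = k × ΔG = (+€452 billion) / 0.33 ≈ +€1,370 billion.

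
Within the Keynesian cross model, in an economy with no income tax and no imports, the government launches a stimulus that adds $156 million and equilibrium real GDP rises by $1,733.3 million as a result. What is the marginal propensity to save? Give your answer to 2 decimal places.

Implied spending multiplier k = ΔY/ΔG = 1,733.3/156 ≈ 11.1109.
Since k = 1/(1 − MPC), MPC = 1 − 1/k = 1 − ΔG/ΔY = 1 − 156/1,733.3 ≈ 0.91.
MPS = 1 − MPC = 0.09.

0.09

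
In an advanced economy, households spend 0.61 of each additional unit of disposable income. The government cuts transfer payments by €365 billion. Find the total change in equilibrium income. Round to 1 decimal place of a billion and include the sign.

The transfer change shifts disposable income by −€365 billion, so first-round consumption changes by c·ΔTR = 0.61 × (−€365 billion) = −€222.65 billion.
Expenditure multiplier = 1/(1 − MPC) = 1/(1 − 0.61) = 1/0.39 ≈ 2.564.
The transfer multiplier is c × k ≈ 1.564, so ΔY = k × (c·ΔTR) = (−€222.65 billion) / 0.39 ≈ −€570.9 billion.

−€570.9 billion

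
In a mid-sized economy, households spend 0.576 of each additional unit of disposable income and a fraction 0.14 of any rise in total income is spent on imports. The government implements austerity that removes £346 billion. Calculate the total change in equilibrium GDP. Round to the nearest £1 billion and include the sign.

−£613 billion

Government-spending multiplier = 1/(1 − c + m) = 1/(1 − 0.576 + 0.14) = 1/0.564 ≈ 1.773.
ΔY = k × ΔG = (−£346 billion) / 0.564 ≈ −£613 billion.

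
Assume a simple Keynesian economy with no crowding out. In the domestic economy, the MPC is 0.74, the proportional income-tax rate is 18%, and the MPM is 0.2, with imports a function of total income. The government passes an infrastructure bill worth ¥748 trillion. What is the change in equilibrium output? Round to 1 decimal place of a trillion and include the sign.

Expenditure multiplier = 1/(1 − c(1−t) + m) = 1/(1 − 0.74×0.82 + 0.2) = 1/0.5932 ≈ 1.686.
ΔY = k × ΔG = (+¥748 trillion) / 0.5932 ≈ +¥1,261 trillion.

+¥1,261.0 trillion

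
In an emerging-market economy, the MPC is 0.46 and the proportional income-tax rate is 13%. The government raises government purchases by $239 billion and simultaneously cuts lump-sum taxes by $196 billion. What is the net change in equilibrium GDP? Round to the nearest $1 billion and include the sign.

+$549 billion

Expenditure multiplier = 1/(1 − c(1−t)) = 1/(1 − 0.46×0.87) = 1/0.5998 ≈ 1.667.
ΔG contributes k·ΔG = (+$239 billion) / 0.5998 ≈ +$398.5 billion.
ΔT of −$196 billion changes first-round spending by −c·ΔT = +$90.16 billion, contributing k·(−c·ΔT) = (+$90.16 billion) / 0.5998 ≈ +$150.3 billion.
Net ΔY = k(ΔG − c·ΔT) = (+$329.16 billion) / 0.5998 ≈ +$549 billion.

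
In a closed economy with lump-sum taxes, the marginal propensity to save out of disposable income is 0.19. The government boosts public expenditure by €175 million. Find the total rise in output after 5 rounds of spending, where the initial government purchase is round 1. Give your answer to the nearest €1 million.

€600 million

MPC = 1 − MPS = 1 − 0.19 = 0.81.
Round 1 adds ΔG = €175 million; each later round is MPC = 0.81 times the previous.
After 5 rounds: 175 + 141.75 + 114.8175 + 93.002175 + 75.33176175 = ΔG·(1 − c^5)/(1 − c) = 175 × (1 − 0.3486784401)/0.19 ≈ €600 million.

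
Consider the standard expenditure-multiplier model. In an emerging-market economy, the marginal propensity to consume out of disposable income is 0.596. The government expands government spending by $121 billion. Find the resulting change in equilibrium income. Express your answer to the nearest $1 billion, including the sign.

Spending multiplier = 1/(1 − MPC) = 1/(1 − 0.596) = 1/0.404 ≈ 2.475.
ΔY = k × ΔG = (+$121 billion) / 0.404 ≈ +$300 billion.

+$300 billion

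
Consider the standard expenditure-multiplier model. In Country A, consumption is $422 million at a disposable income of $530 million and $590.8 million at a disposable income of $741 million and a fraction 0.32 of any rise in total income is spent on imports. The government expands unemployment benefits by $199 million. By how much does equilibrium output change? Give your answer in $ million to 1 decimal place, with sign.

MPC = ΔC/ΔYd = (590.8 − 422)/(741 − 530) = 168.8/211 = 0.8.
The transfer change shifts disposable income by +$199 million, so first-round consumption changes by c·ΔTR = 0.8 × (+$199 million) = +$159.2 million.
Expenditure multiplier = 1/(1 − c + m) = 1/(1 − 0.8 + 0.32) = 1/0.52 ≈ 1.923.
The transfer multiplier is c × k ≈ 1.538, so ΔY = k × (c·ΔTR) = (+$159.2 million) / 0.52 ≈ +$306.2 million.

+$306.2 million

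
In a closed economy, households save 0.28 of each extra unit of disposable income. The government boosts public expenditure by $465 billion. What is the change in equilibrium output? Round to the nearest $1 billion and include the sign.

MPC = 1 − MPS = 1 − 0.28 = 0.72.
Government-spending multiplier = 1/(1 − MPC) = 1/(1 − 0.72) = 1/0.28 ≈ 3.571.
ΔY = k × ΔG = (+$465 billion) / 0.28 ≈ +$1,661 billion.

+$1,661 billion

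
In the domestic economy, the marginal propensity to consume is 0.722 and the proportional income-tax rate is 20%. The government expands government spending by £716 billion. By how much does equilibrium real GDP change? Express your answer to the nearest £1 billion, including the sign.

Government-spending multiplier = 1/(1 − c(1−t)) = 1/(1 − 0.722×0.8) = 1/0.4224 ≈ 2.367.
ΔY = k × ΔG = (+£716 billion) / 0.4224 ≈ +£1,695 billion.

+£1,695 billion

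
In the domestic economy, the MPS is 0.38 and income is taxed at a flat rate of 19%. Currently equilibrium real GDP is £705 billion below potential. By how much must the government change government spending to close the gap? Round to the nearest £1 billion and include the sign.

MPC = 1 − MPS = 1 − 0.38 = 0.62.
Spending multiplier = 1/(1 − c(1−t)) = 1/(1 − 0.62×0.81) = 1/0.4978 ≈ 2.009.
Need ΔY = +£705 billion, so ΔG = ΔY/k = (+£705 billion) × 0.4978 ≈ +£351 billion.
The government should increase government spending by £351 billion.

+£351 billion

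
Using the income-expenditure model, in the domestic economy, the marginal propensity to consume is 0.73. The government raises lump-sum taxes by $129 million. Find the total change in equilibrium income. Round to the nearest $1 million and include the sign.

A lump-sum tax change of +$129 million shifts disposable income by −$129 million; first-round consumption changes by −c × ΔT = −0.73 × (+$129 million) = −$94.17 million.
Expenditure multiplier = 1/(1 − MPC) = 1/(1 − 0.73) = 1/0.27 ≈ 3.704.
The tax multiplier is −c × k ≈ −2.704, so ΔY = k × (−c·ΔT) = (−$94.17 million) / 0.27 ≈ −$349 million.

−$349 million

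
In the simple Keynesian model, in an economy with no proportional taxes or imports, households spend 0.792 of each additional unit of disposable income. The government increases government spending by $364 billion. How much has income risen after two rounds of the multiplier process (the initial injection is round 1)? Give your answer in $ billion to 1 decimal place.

Round 1 adds ΔG = $364 billion; each later round is MPC = 0.792 times the previous.
After 2 rounds: 364 + 288.288 = ΔG·(1 − c^2)/(1 − c) = 364 × (1 − 0.627264)/0.208 ≈ $652.3 billion.

$652.3 billion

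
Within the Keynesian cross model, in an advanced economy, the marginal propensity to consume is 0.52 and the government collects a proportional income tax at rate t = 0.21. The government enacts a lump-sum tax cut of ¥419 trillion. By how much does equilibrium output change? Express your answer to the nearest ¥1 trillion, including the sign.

+¥370 trillion

A lump-sum tax change of −¥419 trillion shifts disposable income by +¥419 trillion; first-round consumption changes by −c × ΔT = −0.52 × (−¥419 trillion) = +¥217.88 trillion.
Expenditure multiplier = 1/(1 − c(1−t)) = 1/(1 − 0.52×0.79) = 1/0.5892 ≈ 1.697.
The tax multiplier is −c × k ≈ −0.883, so ΔY = k × (−c·ΔT) = (+¥217.88 trillion) / 0.5892 ≈ +¥370 trillion.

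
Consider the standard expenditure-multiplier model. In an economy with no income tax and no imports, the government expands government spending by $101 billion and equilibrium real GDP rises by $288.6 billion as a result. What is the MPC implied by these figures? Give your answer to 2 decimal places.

Implied spending multiplier k = ΔY/ΔG = 288.6/101 ≈ 2.8574.
Since k = 1/(1 − MPC), MPC = 1 − 1/k = 1 − ΔG/ΔY = 1 − 101/288.6 ≈ 0.65.

0.65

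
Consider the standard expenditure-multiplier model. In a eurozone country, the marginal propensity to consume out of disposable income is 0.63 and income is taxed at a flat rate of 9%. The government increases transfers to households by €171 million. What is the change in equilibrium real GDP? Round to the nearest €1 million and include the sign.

The transfer change shifts disposable income by +€171 million, so first-round consumption changes by c·ΔTR = 0.63 × (+€171 million) = +€107.73 million.
Expenditure multiplier = 1/(1 − c(1−t)) = 1/(1 − 0.63×0.91) = 1/0.4267 ≈ 2.344.
The transfer multiplier is c × k ≈ 1.476, so ΔY = k × (c·ΔTR) = (+€107.73 million) / 0.4267 ≈ +€252 million.

+€252 million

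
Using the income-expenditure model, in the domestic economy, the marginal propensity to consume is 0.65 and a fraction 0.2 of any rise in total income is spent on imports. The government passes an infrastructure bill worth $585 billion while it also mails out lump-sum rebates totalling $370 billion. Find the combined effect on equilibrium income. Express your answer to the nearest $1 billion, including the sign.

Expenditure multiplier = 1/(1 − c + m) = 1/(1 − 0.65 + 0.2) = 1/0.55 ≈ 1.818.
ΔG contributes k·ΔG = (+$585 billion) / 0.55 ≈ +$1,063.6 billion.
ΔT of −$370 billion changes first-round spending by −c·ΔT = +$240.5 billion, contributing k·(−c·ΔT) = (+$240.5 billion) / 0.55 ≈ +$437.3 billion.
Net ΔY = k(ΔG − c·ΔT) = (+$825.5 billion) / 0.55 ≈ +$1,501 billion.

+$1,501 billion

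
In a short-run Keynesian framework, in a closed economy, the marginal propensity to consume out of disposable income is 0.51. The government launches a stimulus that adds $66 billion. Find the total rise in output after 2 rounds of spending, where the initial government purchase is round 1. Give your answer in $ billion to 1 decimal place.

Round 1 adds ΔG = $66 billion; each later round is MPC = 0.51 times the previous.
After 2 rounds: 66 + 33.66 = ΔG·(1 − c^2)/(1 − c) = 66 × (1 − 0.2601)/0.49 ≈ $99.7 billion.

$99.7 billion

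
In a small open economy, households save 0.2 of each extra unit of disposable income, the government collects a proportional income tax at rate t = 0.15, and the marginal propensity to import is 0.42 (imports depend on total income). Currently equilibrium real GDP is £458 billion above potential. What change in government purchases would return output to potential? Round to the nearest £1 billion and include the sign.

−£339 billion

MPC = 1 − MPS = 1 − 0.2 = 0.8.
Spending multiplier = 1/(1 − c(1−t) + m) = 1/(1 − 0.8×0.85 + 0.42) = 1/0.74 ≈ 1.351.
Need ΔY = −£458 billion, so ΔG = ΔY/k = (−£458 billion) × 0.74 ≈ −£339 billion.
The government should cut government purchases by £339 billion.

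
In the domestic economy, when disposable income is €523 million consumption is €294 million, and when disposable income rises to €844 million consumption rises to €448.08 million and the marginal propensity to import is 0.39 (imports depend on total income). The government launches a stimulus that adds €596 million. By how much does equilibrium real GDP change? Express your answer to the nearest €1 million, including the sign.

MPC = ΔC/ΔYd = (448.08 − 294)/(844 − 523) = 154.08/321 = 0.48.
Government-spending multiplier = 1/(1 − c + m) = 1/(1 − 0.48 + 0.39) = 1/0.91 ≈ 1.099.
ΔY = k × ΔG = (+€596 million) / 0.91 ≈ +€655 million.

+€655 million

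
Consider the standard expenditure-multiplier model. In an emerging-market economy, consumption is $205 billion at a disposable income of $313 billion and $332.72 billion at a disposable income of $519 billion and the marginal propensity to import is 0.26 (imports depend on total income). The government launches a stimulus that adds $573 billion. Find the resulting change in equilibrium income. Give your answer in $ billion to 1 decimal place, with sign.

+$895.3 billion

MPC = ΔC/ΔYd = (332.72 − 205)/(519 − 313) = 127.72/206 = 0.62.
Government-spending multiplier = 1/(1 − c + m) = 1/(1 − 0.62 + 0.26) = 1/0.64 ≈ 1.563.
ΔY = k × ΔG = (+$573 billion) / 0.64 ≈ +$895.3 billion.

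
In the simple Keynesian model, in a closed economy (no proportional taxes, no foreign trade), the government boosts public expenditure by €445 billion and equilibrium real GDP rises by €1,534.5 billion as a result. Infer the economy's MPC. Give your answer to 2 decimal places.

0.71

Implied spending multiplier k = ΔY/ΔG = 1,534.5/445 ≈ 3.4483.
Since k = 1/(1 − MPC), MPC = 1 − 1/k = 1 − ΔG/ΔY = 1 − 445/1,534.5 ≈ 0.71.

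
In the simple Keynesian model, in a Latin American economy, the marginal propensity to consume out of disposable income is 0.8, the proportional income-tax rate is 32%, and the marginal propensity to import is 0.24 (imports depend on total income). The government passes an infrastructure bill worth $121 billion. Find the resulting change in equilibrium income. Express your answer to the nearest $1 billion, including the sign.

+$174 billion

Spending multiplier = 1/(1 − c(1−t) + m) = 1/(1 − 0.8×0.68 + 0.24) = 1/0.696 ≈ 1.437.
ΔY = k × ΔG = (+$121 billion) / 0.696 ≈ +$174 billion.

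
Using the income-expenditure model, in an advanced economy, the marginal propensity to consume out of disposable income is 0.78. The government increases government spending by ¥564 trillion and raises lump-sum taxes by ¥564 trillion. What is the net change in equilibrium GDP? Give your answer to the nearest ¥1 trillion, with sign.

+¥564 trillion

Expenditure multiplier = 1/(1 − MPC) = 1/(1 − 0.78) = 1/0.22 ≈ 4.545.
ΔG contributes k·ΔG = (+¥564 trillion) / 0.22 ≈ +¥2,563.6 trillion.
ΔT of +¥564 trillion changes first-round spending by −c·ΔT = −¥439.92 trillion, contributing k·(−c·ΔT) = (−¥439.92 trillion) / 0.22 ≈ −¥1,999.6 trillion.
With ΔG = ΔT and no other leakages, the balanced-budget multiplier is 1, so ΔY = ΔG = +¥564 trillion.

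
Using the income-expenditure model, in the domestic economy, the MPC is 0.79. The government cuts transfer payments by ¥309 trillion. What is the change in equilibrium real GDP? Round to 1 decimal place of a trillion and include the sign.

−¥1,162.4 trillion

The transfer change shifts disposable income by −¥309 trillion, so first-round consumption changes by c·ΔTR = 0.79 × (−¥309 trillion) = −¥244.11 trillion.
Expenditure multiplier = 1/(1 − MPC) = 1/(1 − 0.79) = 1/0.21 ≈ 4.762.
The transfer multiplier is c × k ≈ 3.762, so ΔY = k × (c·ΔTR) = (−¥244.11 trillion) / 0.21 ≈ −¥1,162.4 trillion.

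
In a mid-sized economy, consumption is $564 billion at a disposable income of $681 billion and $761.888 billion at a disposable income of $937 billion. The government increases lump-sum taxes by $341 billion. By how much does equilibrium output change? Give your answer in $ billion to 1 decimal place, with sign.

−$1,161.2 billion

MPC = ΔC/ΔYd = (761.888 − 564)/(937 − 681) = 197.888/256 = 0.773.
A lump-sum tax change of +$341 billion shifts disposable income by −$341 billion; first-round consumption changes by −c × ΔT = −0.773 × (+$341 billion) = −$263.593 billion.
Expenditure multiplier = 1/(1 − MPC) = 1/(1 − 0.773) = 1/0.227 ≈ 4.405.
The tax multiplier is −c × k ≈ −3.405, so ΔY = k × (−c·ΔT) = (−$263.593 billion) / 0.227 ≈ −$1,161.2 billion.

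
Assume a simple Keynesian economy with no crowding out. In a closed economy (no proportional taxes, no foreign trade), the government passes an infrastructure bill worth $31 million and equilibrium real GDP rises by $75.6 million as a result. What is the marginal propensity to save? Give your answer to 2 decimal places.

Implied spending multiplier k = ΔY/ΔG = 75.6/31 ≈ 2.4387.
Since k = 1/(1 − MPC), MPC = 1 − 1/k = 1 − ΔG/ΔY = 1 − 31/75.6 ≈ 0.59.
MPS = 1 − MPC = 0.41.

0.41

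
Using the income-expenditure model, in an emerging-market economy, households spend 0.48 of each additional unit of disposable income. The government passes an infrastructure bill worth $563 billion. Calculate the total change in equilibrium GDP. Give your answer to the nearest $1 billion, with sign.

Expenditure multiplier = 1/(1 − MPC) = 1/(1 − 0.48) = 1/0.52 ≈ 1.923.
ΔY = k × ΔG = (+$563 billion) / 0.52 ≈ +$1,083 billion.

+$1,083 billion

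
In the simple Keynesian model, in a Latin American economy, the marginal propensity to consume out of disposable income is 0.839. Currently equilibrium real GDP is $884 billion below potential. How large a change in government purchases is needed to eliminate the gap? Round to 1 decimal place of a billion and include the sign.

+$142.3 billion

Spending multiplier = 1/(1 − MPC) = 1/(1 − 0.839) = 1/0.161 ≈ 6.211.
Need ΔY = +$884 billion, so ΔG = ΔY/k = (+$884 billion) × 0.161 ≈ +$142.3 billion.
The government should increase government purchases by $142.3 billion.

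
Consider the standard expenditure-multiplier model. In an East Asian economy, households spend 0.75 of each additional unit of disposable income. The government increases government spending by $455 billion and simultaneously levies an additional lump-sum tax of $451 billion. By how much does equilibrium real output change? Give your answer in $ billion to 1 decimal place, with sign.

+$467.0 billion

Expenditure multiplier = 1/(1 − MPC) = 1/(1 − 0.75) = 1/0.25 = 4.
ΔG contributes k·ΔG = (+$455 billion) / 0.25 = +$1,820 billion.
ΔT of +$451 billion changes first-round spending by −c·ΔT = −$338.25 billion, contributing k·(−c·ΔT) = (−$338.25 billion) / 0.25 = −$1,353 billion.
Net ΔY = k(ΔG − c·ΔT) = (+$116.75 billion) / 0.25 = +$467 billion.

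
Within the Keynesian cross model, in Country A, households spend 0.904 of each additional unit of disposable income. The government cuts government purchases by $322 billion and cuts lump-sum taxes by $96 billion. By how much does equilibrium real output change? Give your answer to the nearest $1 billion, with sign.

Expenditure multiplier = 1/(1 − MPC) = 1/(1 − 0.904) = 1/0.096 ≈ 10.417.
ΔG contributes k·ΔG = (−$322 billion) / 0.096 ≈ −$3,354.2 billion.
ΔT of −$96 billion changes first-round spending by −c·ΔT = +$86.784 billion, contributing k·(−c·ΔT) = (+$86.784 billion) / 0.096 = +$904 billion.
Net ΔY = k(ΔG − c·ΔT) = (−$235.216 billion) / 0.096 ≈ −$2,450 billion.

−$2,450 billion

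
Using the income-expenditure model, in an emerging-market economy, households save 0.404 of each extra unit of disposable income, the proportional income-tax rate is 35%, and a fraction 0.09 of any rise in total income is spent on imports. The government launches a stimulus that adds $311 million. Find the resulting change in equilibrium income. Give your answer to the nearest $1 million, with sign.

+$443 million

MPC = 1 − MPS = 1 − 0.404 = 0.596.
Spending multiplier = 1/(1 − c(1−t) + m) = 1/(1 − 0.596×0.65 + 0.09) = 1/0.7026 ≈ 1.423.
ΔY = k × ΔG = (+$311 million) / 0.7026 ≈ +$443 million.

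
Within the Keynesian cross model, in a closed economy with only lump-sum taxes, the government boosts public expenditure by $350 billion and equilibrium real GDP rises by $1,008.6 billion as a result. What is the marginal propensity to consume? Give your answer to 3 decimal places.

Implied spending multiplier k = ΔY/ΔG = 1,008.6/350 ≈ 2.8817.
Since k = 1/(1 − MPC), MPC = 1 − 1/k = 1 − ΔG/ΔY = 1 − 350/1,008.6 ≈ 0.653.

0.653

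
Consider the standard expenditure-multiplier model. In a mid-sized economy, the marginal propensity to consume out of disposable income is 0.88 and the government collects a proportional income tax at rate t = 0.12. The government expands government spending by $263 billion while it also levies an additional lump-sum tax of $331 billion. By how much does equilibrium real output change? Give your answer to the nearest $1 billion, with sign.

−$125 billion

Expenditure multiplier = 1/(1 − c(1−t)) = 1/(1 − 0.88×0.88) = 1/0.2256 ≈ 4.433.
ΔG contributes k·ΔG = (+$263 billion) / 0.2256 ≈ +$1,165.8 billion.
ΔT of +$331 billion changes first-round spending by −c·ΔT = −$291.28 billion, contributing k·(−c·ΔT) = (−$291.28 billion) / 0.2256 ≈ −$1,291.1 billion.
Net ΔY = k(ΔG − c·ΔT) = (−$28.28 billion) / 0.2256 ≈ −$125 billion.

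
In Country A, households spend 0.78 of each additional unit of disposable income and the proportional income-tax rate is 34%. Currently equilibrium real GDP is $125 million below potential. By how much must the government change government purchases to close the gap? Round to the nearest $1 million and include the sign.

Spending multiplier = 1/(1 − c(1−t)) = 1/(1 − 0.78×0.66) = 1/0.4852 ≈ 2.061.
Need ΔY = +$125 million, so ΔG = ΔY/k = (+$125 million) × 0.4852 ≈ +$61 million.
The government should increase government purchases by $61 million.

+$61 million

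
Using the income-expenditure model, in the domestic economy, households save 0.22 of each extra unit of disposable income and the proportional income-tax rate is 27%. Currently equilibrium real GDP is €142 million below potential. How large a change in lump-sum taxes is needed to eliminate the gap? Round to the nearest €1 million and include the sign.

MPC = 1 − MPS = 1 − 0.22 = 0.78.
Spending multiplier = 1/(1 − c(1−t)) = 1/(1 − 0.78×0.73) = 1/0.4306 ≈ 2.322.
Tax multiplier = −c·k = −0.78/0.4306 ≈ −1.811. Need ΔY = +€142 million, so ΔT = ΔY/(−c·k) = −(+€142 million) × 0.4306 / 0.78 ≈ −€78 million.
The government should cut lump-sum taxes by €78 million.

−€78 million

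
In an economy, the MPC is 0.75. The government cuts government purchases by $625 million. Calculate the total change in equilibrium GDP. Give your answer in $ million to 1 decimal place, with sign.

−$2,500.0 million

Spending multiplier = 1/(1 − MPC) = 1/(1 − 0.75) = 1/0.25 = 4.
ΔY = k × ΔG = (−$625 million) / 0.25 = −$2,500 million.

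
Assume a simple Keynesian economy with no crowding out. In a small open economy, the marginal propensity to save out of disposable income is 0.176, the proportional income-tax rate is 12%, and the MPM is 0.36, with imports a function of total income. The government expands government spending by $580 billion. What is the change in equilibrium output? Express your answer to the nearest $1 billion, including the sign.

+$914 billion

MPC = 1 − MPS = 1 − 0.176 = 0.824.
Government-spending multiplier = 1/(1 − c(1−t) + m) = 1/(1 − 0.824×0.88 + 0.36) = 1/0.63488 ≈ 1.575.
ΔY = k × ΔG = (+$580 billion) / 0.63488 ≈ +$914 billion.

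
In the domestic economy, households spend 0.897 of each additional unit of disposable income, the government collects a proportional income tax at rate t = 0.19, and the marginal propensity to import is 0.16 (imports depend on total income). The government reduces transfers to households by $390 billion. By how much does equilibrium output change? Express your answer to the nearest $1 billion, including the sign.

The transfer change shifts disposable income by −$390 billion, so first-round consumption changes by c·ΔTR = 0.897 × (−$390 billion) = −$349.83 billion.
Expenditure multiplier = 1/(1 − c(1−t) + m) = 1/(1 − 0.897×0.81 + 0.16) = 1/0.43343 ≈ 2.307.
The transfer multiplier is c × k ≈ 2.07, so ΔY = k × (c·ΔTR) = (−$349.83 billion) / 0.43343 ≈ −$807 billion.

−$807 billion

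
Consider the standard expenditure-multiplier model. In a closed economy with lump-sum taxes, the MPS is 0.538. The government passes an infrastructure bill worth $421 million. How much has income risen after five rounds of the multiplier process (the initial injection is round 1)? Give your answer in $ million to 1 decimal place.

$766.1 million

MPC = 1 − MPS = 1 − 0.538 = 0.462.
Round 1 adds ΔG = $421 million; each later round is MPC = 0.462 times the previous.
After 5 rounds: 421 + 194.502 + 89.859924 + 41.515284888 + 19.180061618256 = ΔG·(1 − c^5)/(1 − c) = 421 × (1 − 0.021047953604832)/0.538 ≈ $766.1 million.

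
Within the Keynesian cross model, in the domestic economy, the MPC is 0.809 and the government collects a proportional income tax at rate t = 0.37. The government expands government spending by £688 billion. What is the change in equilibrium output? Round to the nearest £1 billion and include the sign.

+£1,403 billion

Expenditure multiplier = 1/(1 − c(1−t)) = 1/(1 − 0.809×0.63) = 1/0.49033 ≈ 2.039.
ΔY = k × ΔG = (+£688 billion) / 0.49033 ≈ +£1,403 billion.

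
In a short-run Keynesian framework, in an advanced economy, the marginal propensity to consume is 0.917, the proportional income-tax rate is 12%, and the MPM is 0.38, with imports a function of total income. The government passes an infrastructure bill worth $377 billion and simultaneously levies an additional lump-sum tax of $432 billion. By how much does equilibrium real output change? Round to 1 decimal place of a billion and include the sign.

Expenditure multiplier = 1/(1 − c(1−t) + m) = 1/(1 − 0.917×0.88 + 0.38) = 1/0.57304 ≈ 1.745.
ΔG contributes k·ΔG = (+$377 billion) / 0.57304 ≈ +$657.9 billion.
ΔT of +$432 billion changes first-round spending by −c·ΔT = −$396.144 billion, contributing k·(−c·ΔT) = (−$396.144 billion) / 0.57304 ≈ −$691.3 billion.
Net ΔY = k(ΔG − c·ΔT) = (−$19.144 billion) / 0.57304 ≈ −$33.4 billion.

−$33.4 billion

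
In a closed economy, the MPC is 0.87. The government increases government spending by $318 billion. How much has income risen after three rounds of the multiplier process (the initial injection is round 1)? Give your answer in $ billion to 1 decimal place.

$835.4 billion

Round 1 adds ΔG = $318 billion; each later round is MPC = 0.87 times the previous.
After 3 rounds: 318 + 276.66 + 240.6942 = ΔG·(1 − c^3)/(1 − c) = 318 × (1 − 0.658503)/0.13 ≈ $835.4 billion.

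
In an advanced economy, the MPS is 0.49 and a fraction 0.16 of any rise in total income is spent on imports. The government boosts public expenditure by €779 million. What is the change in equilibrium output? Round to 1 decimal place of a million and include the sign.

MPC = 1 − MPS = 1 − 0.49 = 0.51.
Government-spending multiplier = 1/(1 − c + m) = 1/(1 − 0.51 + 0.16) = 1/0.65 ≈ 1.538.
ΔY = k × ΔG = (+€779 million) / 0.65 ≈ +€1,198.5 million.

+€1,198.5 million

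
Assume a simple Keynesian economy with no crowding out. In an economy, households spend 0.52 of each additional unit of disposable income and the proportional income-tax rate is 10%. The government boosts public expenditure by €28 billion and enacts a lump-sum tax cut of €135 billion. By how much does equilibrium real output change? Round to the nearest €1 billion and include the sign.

Expenditure multiplier = 1/(1 − c(1−t)) = 1/(1 − 0.52×0.9) = 1/0.532 ≈ 1.88.
ΔG contributes k·ΔG = (+€28 billion) / 0.532 ≈ +€52.6 billion.
ΔT of −€135 billion changes first-round spending by −c·ΔT = +€70.2 billion, contributing k·(−c·ΔT) = (+€70.2 billion) / 0.532 ≈ +€132 billion.
Net ΔY = k(ΔG − c·ΔT) = (+€98.2 billion) / 0.532 ≈ +€185 billion.

+€185 billion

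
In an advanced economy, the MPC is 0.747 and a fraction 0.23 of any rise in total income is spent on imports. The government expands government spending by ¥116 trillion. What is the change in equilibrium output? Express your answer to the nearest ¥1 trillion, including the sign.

+¥240 trillion

Expenditure multiplier = 1/(1 − c + m) = 1/(1 − 0.747 + 0.23) = 1/0.483 ≈ 2.07.
ΔY = k × ΔG = (+¥116 trillion) / 0.483 ≈ +¥240 trillion.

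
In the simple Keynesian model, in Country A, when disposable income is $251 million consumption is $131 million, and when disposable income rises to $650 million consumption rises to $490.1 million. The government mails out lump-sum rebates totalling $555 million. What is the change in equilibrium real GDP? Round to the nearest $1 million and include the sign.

MPC = ΔC/ΔYd = (490.1 − 131)/(650 − 251) = 359.1/399 = 0.9.
A lump-sum tax change of −$555 million shifts disposable income by +$555 million; first-round consumption changes by −c × ΔT = −0.9 × (−$555 million) = +$499.5 million.
Expenditure multiplier = 1/(1 − MPC) = 1/(1 − 0.9) = 1/0.1 = 10.
The tax multiplier is −c × k = −9, so ΔY = k × (−c·ΔT) = (+$499.5 million) / 0.1 = +$4,995 million.

+$4,995 million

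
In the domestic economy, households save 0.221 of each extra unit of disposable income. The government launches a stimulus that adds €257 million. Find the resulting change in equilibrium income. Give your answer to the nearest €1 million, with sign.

+€1,163 million

MPC = 1 − MPS = 1 − 0.221 = 0.779.
Spending multiplier = 1/(1 − MPC) = 1/(1 − 0.779) = 1/0.221 ≈ 4.525.
ΔY = k × ΔG = (+€257 million) / 0.221 ≈ +€1,163 million.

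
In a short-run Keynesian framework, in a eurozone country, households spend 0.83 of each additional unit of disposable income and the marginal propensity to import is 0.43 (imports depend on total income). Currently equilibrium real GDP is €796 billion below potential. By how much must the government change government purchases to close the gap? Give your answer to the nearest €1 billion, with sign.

+€478 billion

Spending multiplier = 1/(1 − c + m) = 1/(1 − 0.83 + 0.43) = 1/0.6 ≈ 1.667.
Need ΔY = +€796 billion, so ΔG = ΔY/k = (+€796 billion) × 0.6 ≈ +€478 billion.
The government should increase government purchases by €478 billion.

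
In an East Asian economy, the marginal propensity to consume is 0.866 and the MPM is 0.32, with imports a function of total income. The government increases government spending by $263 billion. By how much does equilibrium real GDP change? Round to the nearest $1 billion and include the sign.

Spending multiplier = 1/(1 − c + m) = 1/(1 − 0.866 + 0.32) = 1/0.454 ≈ 2.203.
ΔY = k × ΔG = (+$263 billion) / 0.454 ≈ +$579 billion.

+$579 billion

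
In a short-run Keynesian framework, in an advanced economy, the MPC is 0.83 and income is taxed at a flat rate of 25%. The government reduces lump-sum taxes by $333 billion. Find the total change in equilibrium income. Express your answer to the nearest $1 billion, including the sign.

A lump-sum tax change of −$333 billion shifts disposable income by +$333 billion; first-round consumption changes by −c × ΔT = −0.83 × (−$333 billion) = +$276.39 billion.
Expenditure multiplier = 1/(1 − c(1−t)) = 1/(1 − 0.83×0.75) = 1/0.3775 ≈ 2.649.
The tax multiplier is −c × k ≈ −2.199, so ΔY = k × (−c·ΔT) = (+$276.39 billion) / 0.3775 ≈ +$732 billion.

+$732 billion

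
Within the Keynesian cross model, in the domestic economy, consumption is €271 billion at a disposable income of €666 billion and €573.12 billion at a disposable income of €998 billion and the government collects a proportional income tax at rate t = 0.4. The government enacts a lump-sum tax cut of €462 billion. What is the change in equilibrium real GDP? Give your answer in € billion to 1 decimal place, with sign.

+€926.0 billion

MPC = ΔC/ΔYd = (573.12 − 271)/(998 − 666) = 302.12/332 = 0.91.
A lump-sum tax change of −€462 billion shifts disposable income by +€462 billion; first-round consumption changes by −c × ΔT = −0.91 × (−€462 billion) = +€420.42 billion.
Expenditure multiplier = 1/(1 − c(1−t)) = 1/(1 − 0.91×0.6) = 1/0.454 ≈ 2.203.
The tax multiplier is −c × k ≈ −2.004, so ΔY = k × (−c·ΔT) = (+€420.42 billion) / 0.454 ≈ +€926 billion.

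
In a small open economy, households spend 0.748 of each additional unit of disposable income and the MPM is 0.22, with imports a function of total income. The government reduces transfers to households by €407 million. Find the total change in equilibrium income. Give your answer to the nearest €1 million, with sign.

−€645 million

The transfer change shifts disposable income by −€407 million, so first-round consumption changes by c·ΔTR = 0.748 × (−€407 million) = −€304.436 million.
Expenditure multiplier = 1/(1 − c + m) = 1/(1 − 0.748 + 0.22) = 1/0.472 ≈ 2.119.
The transfer multiplier is c × k ≈ 1.585, so ΔY = k × (c·ΔTR) = (−€304.436 million) / 0.472 ≈ −€645 million.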